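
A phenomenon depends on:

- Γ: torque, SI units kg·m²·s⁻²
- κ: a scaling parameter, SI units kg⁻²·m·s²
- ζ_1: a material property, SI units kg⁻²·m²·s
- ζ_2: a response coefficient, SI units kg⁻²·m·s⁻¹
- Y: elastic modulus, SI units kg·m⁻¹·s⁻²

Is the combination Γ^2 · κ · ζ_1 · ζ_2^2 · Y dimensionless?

no

Sum the exponent of each base dimension across the product:
  M: 2·[Γ]_M + [κ]_M + [ζ_1]_M + 2·[ζ_2]_M + [Y]_M = 2·(1) + (-2) + (-2) + 2·(-2) + (1) = -5
  L: 2·[Γ]_L + [κ]_L + [ζ_1]_L + 2·[ζ_2]_L + [Y]_L = 2·(2) + (1) + (2) + 2·(1) + (-1) = 8
  T: 2·[Γ]_T + [κ]_T + [ζ_1]_T + 2·[ζ_2]_T + [Y]_T = 2·(-2) + (2) + (1) + 2·(-1) + (-2) = -5
Net dimensions [M⁻⁵ L⁸ T⁻⁵] ≠ [1] — not dimensionless.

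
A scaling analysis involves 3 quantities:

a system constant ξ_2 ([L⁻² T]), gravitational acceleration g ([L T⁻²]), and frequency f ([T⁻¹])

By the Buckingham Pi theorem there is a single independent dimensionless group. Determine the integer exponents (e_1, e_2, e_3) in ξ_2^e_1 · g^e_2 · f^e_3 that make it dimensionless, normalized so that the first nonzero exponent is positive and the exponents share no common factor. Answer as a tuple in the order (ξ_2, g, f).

L: e_1·(-2) + e_2·(1) + e_3·(0) = 0
T: e_1·(1) + e_2·(-2) + e_3·(-1) = 0
Solving this homogeneous linear system for the smallest-integer solution (first nonzero entry positive) gives (1, 2, -3).

(1, 2, -3)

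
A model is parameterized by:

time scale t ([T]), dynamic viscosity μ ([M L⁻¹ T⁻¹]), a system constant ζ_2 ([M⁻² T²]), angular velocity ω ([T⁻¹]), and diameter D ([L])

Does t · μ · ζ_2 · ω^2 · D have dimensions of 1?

Sum the exponent of each base dimension across the product:
  M: [t]_M + [μ]_M + [ζ_2]_M + 2·[ω]_M + [D]_M = (0) + (1) + (-2) + 2·(0) + (0) = -1
  L: [t]_L + [μ]_L + [ζ_2]_L + 2·[ω]_L + [D]_L = (0) + (-1) + (0) + 2·(0) + (1) = 0
  T: [t]_T + [μ]_T + [ζ_2]_T + 2·[ω]_T + [D]_T = (1) + (-1) + (2) + 2·(-1) + (0) = 0
Net dimensions [M⁻¹] ≠ [1] — not dimensionless.

no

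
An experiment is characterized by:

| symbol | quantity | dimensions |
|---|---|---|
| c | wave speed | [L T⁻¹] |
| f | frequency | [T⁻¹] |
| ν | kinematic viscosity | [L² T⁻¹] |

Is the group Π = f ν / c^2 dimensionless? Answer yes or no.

Sum the exponent of each base dimension across the product:
  M: −2·[c]_M + [f]_M + [ν]_M = −2·(0) + (0) + (0) = 0
  L: −2·[c]_L + [f]_L + [ν]_L = −2·(1) + (0) + (2) = 0
  T: −2·[c]_T + [f]_T + [ν]_T = −2·(-1) + (-1) + (-1) = 0
All base exponents vanish — dimensionless.

yes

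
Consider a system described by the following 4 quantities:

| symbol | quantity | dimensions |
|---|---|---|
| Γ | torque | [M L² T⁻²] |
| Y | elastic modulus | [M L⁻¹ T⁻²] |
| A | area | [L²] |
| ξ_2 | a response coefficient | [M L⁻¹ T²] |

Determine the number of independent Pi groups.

1

There are 4 variables and 3 base dimensions (M, L, T).
The dimension matrix has rank 3.
Independent dimensionless groups: 4 − 3 = 1.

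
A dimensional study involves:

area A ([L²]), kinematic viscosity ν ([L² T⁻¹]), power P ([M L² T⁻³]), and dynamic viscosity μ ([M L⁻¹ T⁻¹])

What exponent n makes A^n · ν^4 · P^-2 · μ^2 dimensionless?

-1

Balance the L exponent: (2)·n from A, plus 4·(2) − 2·(2) + 2·(-1) = 2 from the rest, must sum to zero.
2n + 2 = 0, so n = -1.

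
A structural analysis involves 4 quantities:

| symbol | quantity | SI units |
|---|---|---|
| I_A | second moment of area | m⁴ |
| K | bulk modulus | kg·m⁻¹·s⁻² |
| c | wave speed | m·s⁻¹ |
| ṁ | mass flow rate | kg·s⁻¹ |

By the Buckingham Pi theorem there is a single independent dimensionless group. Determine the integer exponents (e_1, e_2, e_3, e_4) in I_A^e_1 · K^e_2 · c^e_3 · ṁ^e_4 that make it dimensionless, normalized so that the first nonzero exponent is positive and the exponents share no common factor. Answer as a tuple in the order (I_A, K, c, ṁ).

(1, 2, -2, -2)

M: e_1·(0) + e_2·(1) + e_3·(0) + e_4·(1) = 0
L: e_1·(4) + e_2·(-1) + e_3·(1) + e_4·(0) = 0
T: e_1·(0) + e_2·(-2) + e_3·(-1) + e_4·(-1) = 0
Solving this homogeneous linear system for the smallest-integer solution (first nonzero entry positive) gives (1, 2, -2, -2).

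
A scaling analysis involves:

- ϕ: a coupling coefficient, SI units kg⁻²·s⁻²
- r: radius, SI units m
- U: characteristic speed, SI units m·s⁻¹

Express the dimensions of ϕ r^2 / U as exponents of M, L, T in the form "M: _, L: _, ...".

M: -2, L: 1, T: -1

Collect each base-dimension exponent across the product:
  M: (-2) + 2·(0) − (0) = -2
  L: (0) + 2·(1) − (1) = 1
  T: (-2) + 2·(0) − (-1) = -1
So the dimensions are [M⁻² L T⁻¹].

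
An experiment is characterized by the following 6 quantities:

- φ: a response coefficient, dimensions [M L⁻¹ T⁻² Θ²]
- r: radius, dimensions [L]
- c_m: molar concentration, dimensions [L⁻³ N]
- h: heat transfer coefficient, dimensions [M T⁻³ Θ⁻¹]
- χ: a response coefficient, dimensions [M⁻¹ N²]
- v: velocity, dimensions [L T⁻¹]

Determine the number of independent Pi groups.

There are 6 variables and 5 base dimensions (M, L, T, Θ, N).
The dimension matrix has rank 5.
Independent dimensionless groups: 6 − 5 = 1.

1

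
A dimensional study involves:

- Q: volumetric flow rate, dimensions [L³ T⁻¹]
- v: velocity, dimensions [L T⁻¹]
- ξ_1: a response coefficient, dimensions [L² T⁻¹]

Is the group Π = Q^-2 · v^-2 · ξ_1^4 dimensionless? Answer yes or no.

Sum the exponent of each base dimension across the product:
  L: −2·[Q]_L − 2·[v]_L + 4·[ξ_1]_L = −2·(3) − 2·(1) + 4·(2) = 0
  T: −2·[Q]_T − 2·[v]_T + 4·[ξ_1]_T = −2·(-1) − 2·(-1) + 4·(-1) = 0
All base exponents vanish — dimensionless.

yes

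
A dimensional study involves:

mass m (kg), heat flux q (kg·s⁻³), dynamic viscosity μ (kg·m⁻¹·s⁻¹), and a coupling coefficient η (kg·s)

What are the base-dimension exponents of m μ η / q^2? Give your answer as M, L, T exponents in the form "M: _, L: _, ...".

Collect each base-dimension exponent across the product:
  M: (1) − 2·(1) + (1) + (1) = 1
  L: (0) − 2·(0) + (-1) + (0) = -1
  T: (0) − 2·(-3) + (-1) + (1) = 6
So the dimensions are [M L⁻¹ T⁶].

M: 1, L: -1, T: 6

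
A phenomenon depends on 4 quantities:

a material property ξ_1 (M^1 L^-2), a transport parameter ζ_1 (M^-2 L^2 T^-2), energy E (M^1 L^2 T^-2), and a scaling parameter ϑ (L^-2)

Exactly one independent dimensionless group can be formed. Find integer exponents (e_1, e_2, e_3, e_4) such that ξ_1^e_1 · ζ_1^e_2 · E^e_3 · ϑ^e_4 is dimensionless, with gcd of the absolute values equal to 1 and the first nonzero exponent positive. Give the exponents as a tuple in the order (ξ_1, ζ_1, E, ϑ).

(3, 1, -1, -3)

M: e_1·(1) + e_2·(-2) + e_3·(1) + e_4·(0) = 0
L: e_1·(-2) + e_2·(2) + e_3·(2) + e_4·(-2) = 0
T: e_1·(0) + e_2·(-2) + e_3·(-2) + e_4·(0) = 0
Solving this homogeneous linear system for the smallest-integer solution (first nonzero entry positive) gives (3, 1, -1, -3).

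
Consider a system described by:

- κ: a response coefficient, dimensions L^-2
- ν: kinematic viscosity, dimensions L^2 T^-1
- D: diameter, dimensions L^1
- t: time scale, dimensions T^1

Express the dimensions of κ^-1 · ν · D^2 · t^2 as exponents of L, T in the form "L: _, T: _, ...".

Collect each base-dimension exponent across the product:
  L: −(-2) + (2) + 2·(1) + 2·(0) = 6
  T: −(0) + (-1) + 2·(0) + 2·(1) = 1
So the dimensions are [L⁶ T].

L: 6, T: 1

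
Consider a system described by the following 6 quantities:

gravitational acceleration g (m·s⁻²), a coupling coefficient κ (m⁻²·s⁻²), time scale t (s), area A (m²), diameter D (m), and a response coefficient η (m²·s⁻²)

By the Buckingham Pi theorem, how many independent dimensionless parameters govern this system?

There are 6 variables and 2 base dimensions (L, T).
The dimension matrix has rank 2.
Independent dimensionless groups: 6 − 2 = 4.

4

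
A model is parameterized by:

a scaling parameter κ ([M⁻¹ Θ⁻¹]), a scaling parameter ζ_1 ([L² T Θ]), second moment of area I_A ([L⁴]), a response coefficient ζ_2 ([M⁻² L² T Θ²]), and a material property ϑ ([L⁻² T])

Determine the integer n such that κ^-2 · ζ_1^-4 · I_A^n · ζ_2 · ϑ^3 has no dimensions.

3

Balance the L exponent: (4)·n from I_A, plus −2·(0) − 4·(2) + (2) + 3·(-2) = -12 from the rest, must sum to zero.
4n − 12 = 0, so n = 3.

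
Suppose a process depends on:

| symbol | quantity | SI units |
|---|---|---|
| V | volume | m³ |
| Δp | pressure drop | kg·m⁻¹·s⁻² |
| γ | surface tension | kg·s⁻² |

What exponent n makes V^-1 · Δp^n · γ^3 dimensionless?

Balance the M exponent: (1)·n from Δp, plus −(0) + 3·(1) = 3 from the rest, must sum to zero.
n + 3 = 0, so n = -3.

-3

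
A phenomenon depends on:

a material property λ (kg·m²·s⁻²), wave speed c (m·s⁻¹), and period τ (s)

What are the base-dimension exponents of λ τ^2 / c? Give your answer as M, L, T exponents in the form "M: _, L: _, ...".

M: 1, L: 1, T: 1

Collect each base-dimension exponent across the product:
  M: (1) − (0) + 2·(0) = 1
  L: (2) − (1) + 2·(0) = 1
  T: (-2) − (-1) + 2·(1) = 1
So the dimensions are [M L T].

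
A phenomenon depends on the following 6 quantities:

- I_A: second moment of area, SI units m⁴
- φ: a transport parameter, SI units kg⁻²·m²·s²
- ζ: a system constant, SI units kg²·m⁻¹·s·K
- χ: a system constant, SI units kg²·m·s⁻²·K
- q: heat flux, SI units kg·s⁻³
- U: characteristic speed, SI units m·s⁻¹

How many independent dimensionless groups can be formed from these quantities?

2

There are 6 variables and 4 base dimensions (M, L, T, Θ).
The dimension matrix has rank 4.
Independent dimensionless groups: 6 − 4 = 2.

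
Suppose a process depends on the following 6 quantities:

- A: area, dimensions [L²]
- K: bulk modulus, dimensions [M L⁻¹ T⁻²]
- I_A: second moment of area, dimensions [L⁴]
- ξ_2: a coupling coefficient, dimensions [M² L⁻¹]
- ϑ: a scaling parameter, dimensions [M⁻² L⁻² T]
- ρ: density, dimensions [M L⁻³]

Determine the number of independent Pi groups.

There are 6 variables and 3 base dimensions (M, L, T).
The dimension matrix has rank 3.
Independent dimensionless groups: 6 − 3 = 3.

3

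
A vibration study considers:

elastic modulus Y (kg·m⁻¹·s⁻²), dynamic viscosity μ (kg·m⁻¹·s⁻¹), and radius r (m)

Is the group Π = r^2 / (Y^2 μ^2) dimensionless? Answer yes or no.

Sum the exponent of each base dimension across the product:
  M: −2·[Y]_M − 2·[μ]_M + 2·[r]_M = −2·(1) − 2·(1) + 2·(0) = -4
  L: −2·[Y]_L − 2·[μ]_L + 2·[r]_L = −2·(-1) − 2·(-1) + 2·(1) = 6
  T: −2·[Y]_T − 2·[μ]_T + 2·[r]_T = −2·(-2) − 2·(-1) + 2·(0) = 6
Net dimensions [M⁻⁴ L⁶ T⁶] ≠ [1] — not dimensionless.

no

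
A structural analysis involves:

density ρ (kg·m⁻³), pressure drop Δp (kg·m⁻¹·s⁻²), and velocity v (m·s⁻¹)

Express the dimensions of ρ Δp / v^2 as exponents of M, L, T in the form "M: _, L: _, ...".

M: 2, L: -6, T: 0

Collect each base-dimension exponent across the product:
  M: (1) + (1) − 2·(0) = 2
  L: (-3) + (-1) − 2·(1) = -6
  T: (0) + (-2) − 2·(-1) = 0
So the dimensions are [M² L⁻⁶].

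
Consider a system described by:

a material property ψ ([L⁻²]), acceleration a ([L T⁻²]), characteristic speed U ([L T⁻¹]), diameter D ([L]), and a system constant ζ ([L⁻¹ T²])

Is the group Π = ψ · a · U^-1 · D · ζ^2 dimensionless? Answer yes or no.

no

Sum the exponent of each base dimension across the product:
  L: [ψ]_L + [a]_L − [U]_L + [D]_L + 2·[ζ]_L = (-2) + (1) − (1) + (1) + 2·(-1) = -3
  T: [ψ]_T + [a]_T − [U]_T + [D]_T + 2·[ζ]_T = (0) + (-2) − (-1) + (0) + 2·(2) = 3
Net dimensions [L⁻³ T³] ≠ [1] — not dimensionless.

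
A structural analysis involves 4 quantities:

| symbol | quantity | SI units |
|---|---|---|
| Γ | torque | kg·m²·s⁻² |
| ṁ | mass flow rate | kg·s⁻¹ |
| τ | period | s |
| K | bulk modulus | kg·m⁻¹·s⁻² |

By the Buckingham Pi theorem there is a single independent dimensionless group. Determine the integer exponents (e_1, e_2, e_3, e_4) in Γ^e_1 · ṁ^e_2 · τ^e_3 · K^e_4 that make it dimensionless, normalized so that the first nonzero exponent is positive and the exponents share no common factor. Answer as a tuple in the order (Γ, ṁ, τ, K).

M: e_1·(1) + e_2·(1) + e_3·(0) + e_4·(1) = 0
L: e_1·(2) + e_2·(0) + e_3·(0) + e_4·(-1) = 0
T: e_1·(-2) + e_2·(-1) + e_3·(1) + e_4·(-2) = 0
Solving this homogeneous linear system for the smallest-integer solution (first nonzero entry positive) gives (1, -3, 3, 2).

(1, -3, 3, 2)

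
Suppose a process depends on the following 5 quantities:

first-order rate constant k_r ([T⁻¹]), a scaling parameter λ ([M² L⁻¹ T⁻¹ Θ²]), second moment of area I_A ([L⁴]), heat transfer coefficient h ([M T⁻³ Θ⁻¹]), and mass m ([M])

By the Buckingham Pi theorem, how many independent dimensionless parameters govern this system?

There are 5 variables and 4 base dimensions (M, L, T, Θ).
The dimension matrix has rank 4.
Independent dimensionless groups: 5 − 4 = 1.

1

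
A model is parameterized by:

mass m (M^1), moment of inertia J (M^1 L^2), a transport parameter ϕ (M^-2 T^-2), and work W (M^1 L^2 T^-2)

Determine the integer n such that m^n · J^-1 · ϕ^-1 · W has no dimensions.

-2

Balance the M exponent: (1)·n from m, plus −(1) − (-2) + (1) = 2 from the rest, must sum to zero.
n + 2 = 0, so n = -2.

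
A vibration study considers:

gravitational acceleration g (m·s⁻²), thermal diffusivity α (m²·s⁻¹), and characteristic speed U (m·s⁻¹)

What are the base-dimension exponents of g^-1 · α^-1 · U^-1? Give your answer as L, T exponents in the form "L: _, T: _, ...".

L: -4, T: 4

Collect each base-dimension exponent across the product:
  L: −(1) − (2) − (1) = -4
  T: −(-2) − (-1) − (-1) = 4
So the dimensions are [L⁻⁴ T⁴].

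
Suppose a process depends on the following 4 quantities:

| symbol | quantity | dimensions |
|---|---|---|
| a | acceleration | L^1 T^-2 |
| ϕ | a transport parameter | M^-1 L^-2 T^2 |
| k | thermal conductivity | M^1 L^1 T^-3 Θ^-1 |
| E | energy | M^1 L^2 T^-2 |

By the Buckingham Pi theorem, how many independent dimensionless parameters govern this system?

There are 4 variables and 4 base dimensions (M, L, T, Θ).
The dimension matrix has rank 3 (less than 4: the dimension vectors are linearly dependent).
Independent dimensionless groups: 4 − 3 = 1.

1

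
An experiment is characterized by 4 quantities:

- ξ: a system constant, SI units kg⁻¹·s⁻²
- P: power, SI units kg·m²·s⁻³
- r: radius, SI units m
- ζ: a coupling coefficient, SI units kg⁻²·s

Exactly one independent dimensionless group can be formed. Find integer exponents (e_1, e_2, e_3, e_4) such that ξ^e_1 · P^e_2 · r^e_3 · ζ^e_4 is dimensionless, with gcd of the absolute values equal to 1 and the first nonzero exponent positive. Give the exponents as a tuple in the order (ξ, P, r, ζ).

(1, -1, 2, -1)

M: e_1·(-1) + e_2·(1) + e_3·(0) + e_4·(-2) = 0
L: e_1·(0) + e_2·(2) + e_3·(1) + e_4·(0) = 0
T: e_1·(-2) + e_2·(-3) + e_3·(0) + e_4·(1) = 0
Solving this homogeneous linear system for the smallest-integer solution (first nonzero entry positive) gives (1, -1, 2, -1).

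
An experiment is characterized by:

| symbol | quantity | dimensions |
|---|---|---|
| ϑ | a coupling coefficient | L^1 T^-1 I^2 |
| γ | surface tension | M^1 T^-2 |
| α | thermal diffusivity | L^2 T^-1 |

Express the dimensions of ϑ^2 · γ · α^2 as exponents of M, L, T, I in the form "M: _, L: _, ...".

Collect each base-dimension exponent across the product:
  M: 2·(0) + (1) + 2·(0) = 1
  L: 2·(1) + (0) + 2·(2) = 6
  T: 2·(-1) + (-2) + 2·(-1) = -6
  I: 2·(2) + (0) + 2·(0) = 4
So the dimensions are [M L⁶ T⁻⁶ I⁴].

M: 1, L: 6, T: -6, I: 4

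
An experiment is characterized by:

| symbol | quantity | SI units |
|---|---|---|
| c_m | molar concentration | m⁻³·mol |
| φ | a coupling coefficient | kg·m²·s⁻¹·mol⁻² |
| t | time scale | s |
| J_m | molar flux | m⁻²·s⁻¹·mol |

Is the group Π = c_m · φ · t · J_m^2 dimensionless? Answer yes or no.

Sum the exponent of each base dimension across the product:
  M: [c_m]_M + [φ]_M + [t]_M + 2·[J_m]_M = (0) + (1) + (0) + 2·(0) = 1
  L: [c_m]_L + [φ]_L + [t]_L + 2·[J_m]_L = (-3) + (2) + (0) + 2·(-2) = -5
  T: [c_m]_T + [φ]_T + [t]_T + 2·[J_m]_T = (0) + (-1) + (1) + 2·(-1) = -2
  N: [c_m]_N + [φ]_N + [t]_N + 2·[J_m]_N = (1) + (-2) + (0) + 2·(1) = 1
Net dimensions [M L⁻⁵ T⁻² N] ≠ [1] — not dimensionless.

no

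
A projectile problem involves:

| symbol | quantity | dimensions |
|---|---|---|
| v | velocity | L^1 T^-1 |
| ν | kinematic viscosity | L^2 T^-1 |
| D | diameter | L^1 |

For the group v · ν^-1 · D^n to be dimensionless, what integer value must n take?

Balance the L exponent: (1)·n from D, plus (1) − (2) = -1 from the rest, must sum to zero.
n − 1 = 0, so n = 1.

1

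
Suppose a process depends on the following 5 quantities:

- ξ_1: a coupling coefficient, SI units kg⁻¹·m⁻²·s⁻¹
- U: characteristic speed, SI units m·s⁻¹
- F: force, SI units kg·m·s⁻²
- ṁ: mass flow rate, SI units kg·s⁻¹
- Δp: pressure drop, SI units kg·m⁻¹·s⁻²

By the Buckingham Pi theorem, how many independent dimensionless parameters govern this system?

2

There are 5 variables and 3 base dimensions (M, L, T).
The dimension matrix has rank 3.
Independent dimensionless groups: 5 − 3 = 2.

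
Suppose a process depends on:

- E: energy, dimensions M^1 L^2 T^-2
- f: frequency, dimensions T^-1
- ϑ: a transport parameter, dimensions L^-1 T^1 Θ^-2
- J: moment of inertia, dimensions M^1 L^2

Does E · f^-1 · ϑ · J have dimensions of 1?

Sum the exponent of each base dimension across the product:
  M: [E]_M − [f]_M + [ϑ]_M + [J]_M = (1) − (0) + (0) + (1) = 2
  L: [E]_L − [f]_L + [ϑ]_L + [J]_L = (2) − (0) + (-1) + (2) = 3
  T: [E]_T − [f]_T + [ϑ]_T + [J]_T = (-2) − (-1) + (1) + (0) = 0
  Θ: [E]_Θ − [f]_Θ + [ϑ]_Θ + [J]_Θ = (0) − (0) + (-2) + (0) = -2
Net dimensions [M² L³ Θ⁻²] ≠ [1] — not dimensionless.

no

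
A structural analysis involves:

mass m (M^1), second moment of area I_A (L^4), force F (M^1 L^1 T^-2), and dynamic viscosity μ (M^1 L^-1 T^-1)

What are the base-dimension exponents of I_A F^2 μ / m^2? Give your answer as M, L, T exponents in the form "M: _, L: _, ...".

M: 1, L: 5, T: -5

Collect each base-dimension exponent across the product:
  M: −2·(1) + (0) + 2·(1) + (1) = 1
  L: −2·(0) + (4) + 2·(1) + (-1) = 5
  T: −2·(0) + (0) + 2·(-2) + (-1) = -5
So the dimensions are [M L⁵ T⁻⁵].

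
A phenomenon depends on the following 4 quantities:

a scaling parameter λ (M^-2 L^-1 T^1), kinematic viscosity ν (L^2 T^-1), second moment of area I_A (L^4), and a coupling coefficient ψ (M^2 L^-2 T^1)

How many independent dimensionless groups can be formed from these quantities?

1

There are 4 variables and 3 base dimensions (M, L, T).
The dimension matrix has rank 3.
Independent dimensionless groups: 4 − 3 = 1.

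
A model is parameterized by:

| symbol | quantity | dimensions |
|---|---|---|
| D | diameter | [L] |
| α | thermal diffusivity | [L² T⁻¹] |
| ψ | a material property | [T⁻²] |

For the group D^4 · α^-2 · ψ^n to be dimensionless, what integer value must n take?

Balance the T exponent: (-2)·n from ψ, plus 4·(0) − 2·(-1) = 2 from the rest, must sum to zero.
-2n + 2 = 0, so n = 1.

1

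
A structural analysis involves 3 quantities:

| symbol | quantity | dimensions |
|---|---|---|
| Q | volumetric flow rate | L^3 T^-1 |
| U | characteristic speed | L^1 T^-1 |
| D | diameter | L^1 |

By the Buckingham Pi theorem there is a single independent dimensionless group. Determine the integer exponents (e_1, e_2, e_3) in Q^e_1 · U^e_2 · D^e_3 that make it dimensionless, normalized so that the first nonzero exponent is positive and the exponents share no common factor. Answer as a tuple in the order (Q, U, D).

L: e_1·(3) + e_2·(1) + e_3·(1) = 0
T: e_1·(-1) + e_2·(-1) + e_3·(0) = 0
Solving this homogeneous linear system for the smallest-integer solution (first nonzero entry positive) gives (1, -1, -2).

(1, -1, -2)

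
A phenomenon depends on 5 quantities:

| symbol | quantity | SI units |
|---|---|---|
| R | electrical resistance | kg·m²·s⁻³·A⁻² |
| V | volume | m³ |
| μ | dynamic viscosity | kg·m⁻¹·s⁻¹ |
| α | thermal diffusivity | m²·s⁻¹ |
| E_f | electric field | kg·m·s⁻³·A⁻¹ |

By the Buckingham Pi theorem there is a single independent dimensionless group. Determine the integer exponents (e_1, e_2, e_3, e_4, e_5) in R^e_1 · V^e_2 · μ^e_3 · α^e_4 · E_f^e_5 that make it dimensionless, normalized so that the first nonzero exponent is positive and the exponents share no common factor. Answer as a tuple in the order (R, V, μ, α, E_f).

M: e_1·(1) + e_2·(0) + e_3·(1) + e_4·(0) + e_5·(1) = 0
L: e_1·(2) + e_2·(3) + e_3·(-1) + e_4·(2) + e_5·(1) = 0
T: e_1·(-3) + e_2·(0) + e_3·(-1) + e_4·(-1) + e_5·(-3) = 0
I: e_1·(-2) + e_2·(0) + e_3·(0) + e_4·(0) + e_5·(-1) = 0
Solving this homogeneous linear system for the smallest-integer solution (first nonzero entry positive) gives (1, -1, 1, 2, -2).

(1, -1, 1, 2, -2)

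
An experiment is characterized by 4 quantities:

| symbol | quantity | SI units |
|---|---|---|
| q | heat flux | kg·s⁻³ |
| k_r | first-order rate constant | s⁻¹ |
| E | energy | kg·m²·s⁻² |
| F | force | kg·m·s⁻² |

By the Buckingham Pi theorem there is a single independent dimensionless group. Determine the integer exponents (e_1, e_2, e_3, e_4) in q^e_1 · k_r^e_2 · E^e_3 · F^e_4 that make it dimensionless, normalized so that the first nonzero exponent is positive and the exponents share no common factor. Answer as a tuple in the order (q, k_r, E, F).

(1, -1, 1, -2)

M: e_1·(1) + e_2·(0) + e_3·(1) + e_4·(1) = 0
L: e_1·(0) + e_2·(0) + e_3·(2) + e_4·(1) = 0
T: e_1·(-3) + e_2·(-1) + e_3·(-2) + e_4·(-2) = 0
Solving this homogeneous linear system for the smallest-integer solution (first nonzero entry positive) gives (1, -1, 1, -2).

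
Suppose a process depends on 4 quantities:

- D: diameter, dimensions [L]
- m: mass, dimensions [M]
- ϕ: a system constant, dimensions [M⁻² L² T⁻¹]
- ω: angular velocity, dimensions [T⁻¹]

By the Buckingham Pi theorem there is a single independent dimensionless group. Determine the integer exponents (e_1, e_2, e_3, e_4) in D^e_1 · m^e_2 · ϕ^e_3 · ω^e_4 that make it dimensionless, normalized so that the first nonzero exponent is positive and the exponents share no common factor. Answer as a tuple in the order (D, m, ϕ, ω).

(2, -2, -1, 1)

M: e_1·(0) + e_2·(1) + e_3·(-2) + e_4·(0) = 0
L: e_1·(1) + e_2·(0) + e_3·(2) + e_4·(0) = 0
T: e_1·(0) + e_2·(0) + e_3·(-1) + e_4·(-1) = 0
Solving this homogeneous linear system for the smallest-integer solution (first nonzero entry positive) gives (2, -2, -1, 1).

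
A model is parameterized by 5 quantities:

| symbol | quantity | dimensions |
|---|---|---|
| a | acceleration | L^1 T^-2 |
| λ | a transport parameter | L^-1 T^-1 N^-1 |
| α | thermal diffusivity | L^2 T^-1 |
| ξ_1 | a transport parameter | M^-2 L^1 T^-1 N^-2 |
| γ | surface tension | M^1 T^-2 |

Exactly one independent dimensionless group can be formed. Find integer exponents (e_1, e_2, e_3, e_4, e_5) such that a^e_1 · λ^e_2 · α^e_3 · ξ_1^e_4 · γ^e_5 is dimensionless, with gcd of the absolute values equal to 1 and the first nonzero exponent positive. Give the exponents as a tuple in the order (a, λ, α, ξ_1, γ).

(1, 2, 1, -1, -2)

M: e_1·(0) + e_2·(0) + e_3·(0) + e_4·(-2) + e_5·(1) = 0
L: e_1·(1) + e_2·(-1) + e_3·(2) + e_4·(1) + e_5·(0) = 0
T: e_1·(-2) + e_2·(-1) + e_3·(-1) + e_4·(-1) + e_5·(-2) = 0
N: e_1·(0) + e_2·(-1) + e_3·(0) + e_4·(-2) + e_5·(0) = 0
Solving this homogeneous linear system for the smallest-integer solution (first nonzero entry positive) gives (1, 2, 1, -1, -2).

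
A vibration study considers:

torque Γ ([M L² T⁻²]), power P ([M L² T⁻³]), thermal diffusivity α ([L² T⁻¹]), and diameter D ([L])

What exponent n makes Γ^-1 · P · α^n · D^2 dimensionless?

-1

Balance the L exponent: (2)·n from α, plus −(2) + (2) + 2·(1) = 2 from the rest, must sum to zero.
2n + 2 = 0, so n = -1.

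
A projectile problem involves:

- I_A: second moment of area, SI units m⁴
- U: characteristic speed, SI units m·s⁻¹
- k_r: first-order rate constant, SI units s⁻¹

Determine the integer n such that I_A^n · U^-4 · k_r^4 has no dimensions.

1

Balance the L exponent: (4)·n from I_A, plus −4·(1) + 4·(0) = -4 from the rest, must sum to zero.
4n − 4 = 0, so n = 1.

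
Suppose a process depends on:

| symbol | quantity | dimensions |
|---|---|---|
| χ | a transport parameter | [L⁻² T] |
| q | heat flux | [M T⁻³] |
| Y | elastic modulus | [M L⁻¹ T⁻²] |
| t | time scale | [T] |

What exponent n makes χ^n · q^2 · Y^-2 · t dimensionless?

Balance the L exponent: (-2)·n from χ, plus 2·(0) − 2·(-1) + (0) = 2 from the rest, must sum to zero.
-2n + 2 = 0, so n = 1.

1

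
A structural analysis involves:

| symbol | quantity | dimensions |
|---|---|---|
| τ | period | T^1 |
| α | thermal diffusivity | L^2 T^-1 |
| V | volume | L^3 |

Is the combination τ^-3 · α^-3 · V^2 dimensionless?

yes

Sum the exponent of each base dimension across the product:
  L: −3·[τ]_L − 3·[α]_L + 2·[V]_L = −3·(0) − 3·(2) + 2·(3) = 0
  T: −3·[τ]_T − 3·[α]_T + 2·[V]_T = −3·(1) − 3·(-1) + 2·(0) = 0
All base exponents vanish — dimensionless.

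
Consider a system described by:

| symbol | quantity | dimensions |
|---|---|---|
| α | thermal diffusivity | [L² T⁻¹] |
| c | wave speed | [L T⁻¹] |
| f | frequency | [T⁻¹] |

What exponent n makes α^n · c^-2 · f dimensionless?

1

Balance the L exponent: (2)·n from α, plus −2·(1) + (0) = -2 from the rest, must sum to zero.
2n − 2 = 0, so n = 1.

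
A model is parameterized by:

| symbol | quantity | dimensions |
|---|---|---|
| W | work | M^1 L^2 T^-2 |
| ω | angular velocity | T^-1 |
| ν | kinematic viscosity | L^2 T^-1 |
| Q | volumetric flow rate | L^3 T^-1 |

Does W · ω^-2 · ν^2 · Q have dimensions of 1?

no

Sum the exponent of each base dimension across the product:
  M: [W]_M − 2·[ω]_M + 2·[ν]_M + [Q]_M = (1) − 2·(0) + 2·(0) + (0) = 1
  L: [W]_L − 2·[ω]_L + 2·[ν]_L + [Q]_L = (2) − 2·(0) + 2·(2) + (3) = 9
  T: [W]_T − 2·[ω]_T + 2·[ν]_T + [Q]_T = (-2) − 2·(-1) + 2·(-1) + (-1) = -3
Net dimensions [M L⁹ T⁻³] ≠ [1] — not dimensionless.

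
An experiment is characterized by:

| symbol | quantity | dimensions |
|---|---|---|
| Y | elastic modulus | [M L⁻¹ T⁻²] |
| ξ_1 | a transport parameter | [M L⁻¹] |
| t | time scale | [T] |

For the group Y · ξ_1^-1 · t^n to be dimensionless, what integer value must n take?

2

Balance the T exponent: (1)·n from t, plus (-2) − (0) = -2 from the rest, must sum to zero.
n − 2 = 0, so n = 2.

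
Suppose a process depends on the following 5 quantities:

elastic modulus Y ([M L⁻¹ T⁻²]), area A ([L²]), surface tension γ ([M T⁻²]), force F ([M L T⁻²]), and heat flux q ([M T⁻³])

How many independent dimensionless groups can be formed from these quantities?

2

There are 5 variables and 3 base dimensions (M, L, T).
The dimension matrix has rank 3.
Independent dimensionless groups: 5 − 3 = 2.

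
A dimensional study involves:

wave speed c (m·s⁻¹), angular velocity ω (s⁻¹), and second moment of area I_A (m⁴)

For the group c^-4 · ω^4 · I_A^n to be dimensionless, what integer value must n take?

Balance the L exponent: (4)·n from I_A, plus −4·(1) + 4·(0) = -4 from the rest, must sum to zero.
4n − 4 = 0, so n = 1.

1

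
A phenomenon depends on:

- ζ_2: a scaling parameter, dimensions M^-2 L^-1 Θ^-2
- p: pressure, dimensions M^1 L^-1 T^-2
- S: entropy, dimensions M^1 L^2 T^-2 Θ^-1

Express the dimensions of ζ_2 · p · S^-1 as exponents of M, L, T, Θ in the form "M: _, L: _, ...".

M: -2, L: -4, T: 0, Θ: -1

Collect each base-dimension exponent across the product:
  M: (-2) + (1) − (1) = -2
  L: (-1) + (-1) − (2) = -4
  T: (0) + (-2) − (-2) = 0
  Θ: (-2) + (0) − (-1) = -1
So the dimensions are [M⁻² L⁻⁴ Θ⁻¹].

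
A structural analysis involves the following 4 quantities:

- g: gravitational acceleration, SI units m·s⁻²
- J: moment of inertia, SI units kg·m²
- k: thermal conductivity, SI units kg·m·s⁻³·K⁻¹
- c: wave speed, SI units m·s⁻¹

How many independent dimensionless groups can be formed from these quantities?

There are 4 variables and 4 base dimensions (M, L, T, Θ).
The dimension matrix has rank 4.
Independent dimensionless groups: 4 − 4 = 0.

0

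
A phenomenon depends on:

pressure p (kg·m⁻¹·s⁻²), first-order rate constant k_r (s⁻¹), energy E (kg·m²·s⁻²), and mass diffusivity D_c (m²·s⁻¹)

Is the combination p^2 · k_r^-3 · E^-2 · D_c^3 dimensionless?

Sum the exponent of each base dimension across the product:
  M: 2·[p]_M − 3·[k_r]_M − 2·[E]_M + 3·[D_c]_M = 2·(1) − 3·(0) − 2·(1) + 3·(0) = 0
  L: 2·[p]_L − 3·[k_r]_L − 2·[E]_L + 3·[D_c]_L = 2·(-1) − 3·(0) − 2·(2) + 3·(2) = 0
  T: 2·[p]_T − 3·[k_r]_T − 2·[E]_T + 3·[D_c]_T = 2·(-2) − 3·(-1) − 2·(-2) + 3·(-1) = 0
All base exponents vanish — dimensionless.

yes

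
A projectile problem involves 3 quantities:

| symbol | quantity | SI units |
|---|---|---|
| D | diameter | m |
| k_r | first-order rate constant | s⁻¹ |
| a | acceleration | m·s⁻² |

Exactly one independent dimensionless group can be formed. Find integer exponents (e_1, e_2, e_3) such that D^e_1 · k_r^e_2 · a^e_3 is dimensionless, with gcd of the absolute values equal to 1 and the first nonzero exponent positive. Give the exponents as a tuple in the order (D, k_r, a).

L: e_1·(1) + e_2·(0) + e_3·(1) = 0
T: e_1·(0) + e_2·(-1) + e_3·(-2) = 0
Solving this homogeneous linear system for the smallest-integer solution (first nonzero entry positive) gives (1, 2, -1).

(1, 2, -1)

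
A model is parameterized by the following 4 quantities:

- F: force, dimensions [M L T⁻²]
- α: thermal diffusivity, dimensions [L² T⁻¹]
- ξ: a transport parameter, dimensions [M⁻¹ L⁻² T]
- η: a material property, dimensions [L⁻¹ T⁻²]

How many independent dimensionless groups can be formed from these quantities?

There are 4 variables and 3 base dimensions (M, L, T).
The dimension matrix has rank 3.
Independent dimensionless groups: 4 − 3 = 1.

1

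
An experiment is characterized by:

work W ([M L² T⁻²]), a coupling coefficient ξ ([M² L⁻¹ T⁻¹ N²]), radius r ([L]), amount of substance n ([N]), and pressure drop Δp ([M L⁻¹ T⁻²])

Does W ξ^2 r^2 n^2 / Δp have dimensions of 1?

no

Sum the exponent of each base dimension across the product:
  M: [W]_M + 2·[ξ]_M + 2·[r]_M + 2·[n]_M − [Δp]_M = (1) + 2·(2) + 2·(0) + 2·(0) − (1) = 4
  L: [W]_L + 2·[ξ]_L + 2·[r]_L + 2·[n]_L − [Δp]_L = (2) + 2·(-1) + 2·(1) + 2·(0) − (-1) = 3
  T: [W]_T + 2·[ξ]_T + 2·[r]_T + 2·[n]_T − [Δp]_T = (-2) + 2·(-1) + 2·(0) + 2·(0) − (-2) = -2
  N: [W]_N + 2·[ξ]_N + 2·[r]_N + 2·[n]_N − [Δp]_N = (0) + 2·(2) + 2·(0) + 2·(1) − (0) = 6
Net dimensions [M⁴ L³ T⁻² N⁶] ≠ [1] — not dimensionless.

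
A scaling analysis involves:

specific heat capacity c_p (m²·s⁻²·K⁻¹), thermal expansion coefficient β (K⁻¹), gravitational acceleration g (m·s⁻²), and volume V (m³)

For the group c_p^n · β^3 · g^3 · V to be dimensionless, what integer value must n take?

Balance the L exponent: (2)·n from c_p, plus 3·(0) + 3·(1) + (3) = 6 from the rest, must sum to zero.
2n + 6 = 0, so n = -3.

-3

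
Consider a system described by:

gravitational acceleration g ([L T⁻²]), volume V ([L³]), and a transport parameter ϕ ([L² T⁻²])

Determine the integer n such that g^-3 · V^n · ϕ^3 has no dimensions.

Balance the L exponent: (3)·n from V, plus −3·(1) + 3·(2) = 3 from the rest, must sum to zero.
3n + 3 = 0, so n = -1.

-1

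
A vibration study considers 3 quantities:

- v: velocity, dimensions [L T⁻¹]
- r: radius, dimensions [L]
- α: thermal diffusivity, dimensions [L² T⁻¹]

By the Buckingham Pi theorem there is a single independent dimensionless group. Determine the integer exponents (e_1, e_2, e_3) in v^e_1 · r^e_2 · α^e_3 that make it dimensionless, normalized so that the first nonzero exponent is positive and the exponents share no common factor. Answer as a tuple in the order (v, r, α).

(1, 1, -1)

L: e_1·(1) + e_2·(1) + e_3·(2) = 0
T: e_1·(-1) + e_2·(0) + e_3·(-1) = 0
Solving this homogeneous linear system for the smallest-integer solution (first nonzero entry positive) gives (1, 1, -1).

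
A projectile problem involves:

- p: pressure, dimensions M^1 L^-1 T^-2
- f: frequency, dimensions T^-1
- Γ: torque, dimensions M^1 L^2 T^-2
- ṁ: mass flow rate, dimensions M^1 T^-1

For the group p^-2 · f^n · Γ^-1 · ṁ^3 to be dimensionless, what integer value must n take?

Balance the T exponent: (-1)·n from f, plus −2·(-2) − (-2) + 3·(-1) = 3 from the rest, must sum to zero.
−n + 3 = 0, so n = 3.

3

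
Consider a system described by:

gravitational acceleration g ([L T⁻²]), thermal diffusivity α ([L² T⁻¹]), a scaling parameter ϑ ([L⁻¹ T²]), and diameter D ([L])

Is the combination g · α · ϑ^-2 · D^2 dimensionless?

Sum the exponent of each base dimension across the product:
  L: [g]_L + [α]_L − 2·[ϑ]_L + 2·[D]_L = (1) + (2) − 2·(-1) + 2·(1) = 7
  T: [g]_T + [α]_T − 2·[ϑ]_T + 2·[D]_T = (-2) + (-1) − 2·(2) + 2·(0) = -7
Net dimensions [L⁷ T⁻⁷] ≠ [1] — not dimensionless.

no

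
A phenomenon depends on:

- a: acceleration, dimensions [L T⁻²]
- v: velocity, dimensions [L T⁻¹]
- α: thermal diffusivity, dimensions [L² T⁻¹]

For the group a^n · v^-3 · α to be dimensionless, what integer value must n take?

Balance the L exponent: (1)·n from a, plus −3·(1) + (2) = -1 from the rest, must sum to zero.
n − 1 = 0, so n = 1.

1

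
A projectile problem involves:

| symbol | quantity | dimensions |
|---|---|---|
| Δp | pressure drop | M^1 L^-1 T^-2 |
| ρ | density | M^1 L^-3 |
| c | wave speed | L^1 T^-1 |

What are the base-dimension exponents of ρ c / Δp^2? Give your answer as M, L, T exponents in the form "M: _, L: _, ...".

M: -1, L: 0, T: 3

Collect each base-dimension exponent across the product:
  M: −2·(1) + (1) + (0) = -1
  L: −2·(-1) + (-3) + (1) = 0
  T: −2·(-2) + (0) + (-1) = 3
So the dimensions are [M⁻¹ T³].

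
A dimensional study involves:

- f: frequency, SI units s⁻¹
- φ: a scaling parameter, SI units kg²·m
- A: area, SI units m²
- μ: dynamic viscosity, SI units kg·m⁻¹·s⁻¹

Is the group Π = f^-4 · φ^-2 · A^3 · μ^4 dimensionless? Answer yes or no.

yes

Sum the exponent of each base dimension across the product:
  M: −4·[f]_M − 2·[φ]_M + 3·[A]_M + 4·[μ]_M = −4·(0) − 2·(2) + 3·(0) + 4·(1) = 0
  L: −4·[f]_L − 2·[φ]_L + 3·[A]_L + 4·[μ]_L = −4·(0) − 2·(1) + 3·(2) + 4·(-1) = 0
  T: −4·[f]_T − 2·[φ]_T + 3·[A]_T + 4·[μ]_T = −4·(-1) − 2·(0) + 3·(0) + 4·(-1) = 0
All base exponents vanish — dimensionless.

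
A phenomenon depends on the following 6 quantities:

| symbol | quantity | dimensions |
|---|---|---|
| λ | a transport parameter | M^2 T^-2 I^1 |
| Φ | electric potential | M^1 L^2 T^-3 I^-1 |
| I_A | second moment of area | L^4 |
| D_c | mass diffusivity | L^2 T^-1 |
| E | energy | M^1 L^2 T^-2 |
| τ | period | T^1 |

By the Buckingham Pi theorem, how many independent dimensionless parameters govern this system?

There are 6 variables and 4 base dimensions (M, L, T, I).
The dimension matrix has rank 4.
Independent dimensionless groups: 6 − 4 = 2.

2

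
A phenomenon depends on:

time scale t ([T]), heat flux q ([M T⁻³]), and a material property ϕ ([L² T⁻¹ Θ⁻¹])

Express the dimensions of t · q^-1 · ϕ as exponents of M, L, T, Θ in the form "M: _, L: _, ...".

M: -1, L: 2, T: 3, Θ: -1

Collect each base-dimension exponent across the product:
  M: (0) − (1) + (0) = -1
  L: (0) − (0) + (2) = 2
  T: (1) − (-3) + (-1) = 3
  Θ: (0) − (0) + (-1) = -1
So the dimensions are [M⁻¹ L² T³ Θ⁻¹].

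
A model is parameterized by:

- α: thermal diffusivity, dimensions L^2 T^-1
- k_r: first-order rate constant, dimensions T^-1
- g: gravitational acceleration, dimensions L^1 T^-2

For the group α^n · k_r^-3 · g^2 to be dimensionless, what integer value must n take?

-1

Balance the L exponent: (2)·n from α, plus −3·(0) + 2·(1) = 2 from the rest, must sum to zero.
2n + 2 = 0, so n = -1.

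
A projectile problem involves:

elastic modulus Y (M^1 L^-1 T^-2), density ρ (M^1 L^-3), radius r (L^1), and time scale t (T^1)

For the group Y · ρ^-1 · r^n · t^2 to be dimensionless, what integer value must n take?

-2

Balance the L exponent: (1)·n from r, plus (-1) − (-3) + 2·(0) = 2 from the rest, must sum to zero.
n + 2 = 0, so n = -2.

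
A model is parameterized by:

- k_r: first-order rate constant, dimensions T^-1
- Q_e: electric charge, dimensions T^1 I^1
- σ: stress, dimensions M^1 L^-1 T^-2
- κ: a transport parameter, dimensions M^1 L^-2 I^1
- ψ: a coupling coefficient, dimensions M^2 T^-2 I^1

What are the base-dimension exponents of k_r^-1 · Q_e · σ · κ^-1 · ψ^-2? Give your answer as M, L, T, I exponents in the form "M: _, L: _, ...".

M: -4, L: 1, T: 4, I: -2

Collect each base-dimension exponent across the product:
  M: −(0) + (0) + (1) − (1) − 2·(2) = -4
  L: −(0) + (0) + (-1) − (-2) − 2·(0) = 1
  T: −(-1) + (1) + (-2) − (0) − 2·(-2) = 4
  I: −(0) + (1) + (0) − (1) − 2·(1) = -2
So the dimensions are [M⁻⁴ L T⁴ I⁻²].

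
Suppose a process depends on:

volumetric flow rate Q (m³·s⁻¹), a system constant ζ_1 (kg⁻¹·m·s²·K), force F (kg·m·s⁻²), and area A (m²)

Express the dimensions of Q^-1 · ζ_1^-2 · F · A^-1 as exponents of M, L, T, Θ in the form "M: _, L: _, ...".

Collect each base-dimension exponent across the product:
  M: −(0) − 2·(-1) + (1) − (0) = 3
  L: −(3) − 2·(1) + (1) − (2) = -6
  T: −(-1) − 2·(2) + (-2) − (0) = -5
  Θ: −(0) − 2·(1) + (0) − (0) = -2
So the dimensions are [M³ L⁻⁶ T⁻⁵ Θ⁻²].

M: 3, L: -6, T: -5, Θ: -2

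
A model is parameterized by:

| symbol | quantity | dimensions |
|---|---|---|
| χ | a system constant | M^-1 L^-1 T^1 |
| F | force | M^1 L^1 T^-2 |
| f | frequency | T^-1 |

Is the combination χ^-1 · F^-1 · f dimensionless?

yes

Sum the exponent of each base dimension across the product:
  M: −[χ]_M − [F]_M + [f]_M = −(-1) − (1) + (0) = 0
  L: −[χ]_L − [F]_L + [f]_L = −(-1) − (1) + (0) = 0
  T: −[χ]_T − [F]_T + [f]_T = −(1) − (-2) + (-1) = 0
  Θ: −[χ]_Θ − [F]_Θ + [f]_Θ = −(0) − (0) + (0) = 0
All base exponents vanish — dimensionless.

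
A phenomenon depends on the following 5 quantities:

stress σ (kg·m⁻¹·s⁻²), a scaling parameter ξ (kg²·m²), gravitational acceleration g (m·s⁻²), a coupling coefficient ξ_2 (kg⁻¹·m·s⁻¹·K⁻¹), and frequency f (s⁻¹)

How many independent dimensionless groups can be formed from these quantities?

1

There are 5 variables and 4 base dimensions (M, L, T, Θ).
The dimension matrix has rank 4.
Independent dimensionless groups: 5 − 4 = 1.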